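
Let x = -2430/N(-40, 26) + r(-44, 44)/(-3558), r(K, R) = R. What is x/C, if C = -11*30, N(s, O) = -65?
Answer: -432154/3815955 ≈ -0.11325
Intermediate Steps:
C = -330
x = 864308/23127 (x = -2430/(-65) + 44/(-3558) = -2430*(-1/65) + 44*(-1/3558) = 486/13 - 22/1779 = 864308/23127 ≈ 37.372)
x/C = (864308/23127)/(-330) = (864308/23127)*(-1/330) = -432154/3815955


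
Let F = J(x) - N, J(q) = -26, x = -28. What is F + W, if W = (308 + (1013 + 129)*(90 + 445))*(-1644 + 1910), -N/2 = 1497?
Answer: 162602916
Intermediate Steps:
N = -2994 (N = -2*1497 = -2994)
F = 2968 (F = -26 - 1*(-2994) = -26 + 2994 = 2968)
W = 162599948 (W = (308 + 1142*535)*266 = (308 + 610970)*266 = 611278*266 = 162599948)
F + W = 2968 + 162599948 = 162602916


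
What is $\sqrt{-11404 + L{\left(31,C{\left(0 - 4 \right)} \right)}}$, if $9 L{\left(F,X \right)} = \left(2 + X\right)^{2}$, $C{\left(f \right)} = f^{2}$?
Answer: $14 i \sqrt{58} \approx 106.62 i$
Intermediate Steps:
$L{\left(F,X \right)} = \frac{\left(2 + X\right)^{2}}{9}$
$\sqrt{-11404 + L{\left(31,C{\left(0 - 4 \right)} \right)}} = \sqrt{-11404 + \frac{\left(2 + \left(0 - 4\right)^{2}\right)^{2}}{9}} = \sqrt{-11404 + \frac{\left(2 + \left(-4\right)^{2}\right)^{2}}{9}} = \sqrt{-11404 + \frac{\left(2 + 16\right)^{2}}{9}} = \sqrt{-11404 + \frac{18^{2}}{9}} = \sqrt{-11404 + \frac{1}{9} \cdot 324} = \sqrt{-11404 + 36} = \sqrt{-11368} = 14 i \sqrt{58}$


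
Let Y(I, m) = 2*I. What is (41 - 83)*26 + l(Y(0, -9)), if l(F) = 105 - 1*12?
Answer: -999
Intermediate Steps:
l(F) = 93 (l(F) = 105 - 12 = 93)
(41 - 83)*26 + l(Y(0, -9)) = (41 - 83)*26 + 93 = -42*26 + 93 = -1092 + 93 = -999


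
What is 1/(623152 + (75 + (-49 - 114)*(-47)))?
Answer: 1/630888 ≈ 1.5851e-6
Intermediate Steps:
1/(623152 + (75 + (-49 - 114)*(-47))) = 1/(623152 + (75 - 163*(-47))) = 1/(623152 + (75 + 7661)) = 1/(623152 + 7736) = 1/630888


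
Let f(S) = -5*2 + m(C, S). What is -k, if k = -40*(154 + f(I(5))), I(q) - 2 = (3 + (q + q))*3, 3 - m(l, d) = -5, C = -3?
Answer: 6080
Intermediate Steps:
m(l, d) = 8 (m(l, d) = 3 - 1*(-5) = 3 + 5 = 8)
I(q) = 11 + 6*q (I(q) = 2 + (3 + (q + q))*3 = 2 + (3 + 2*q)*3 = 2 + (9 + 6*q) = 11 + 6*q)
f(S) = -2 (f(S) = -5*2 + 8 = -10 + 8 = -2)
k = -6080 (k = -40*(154 - 2) = -40*152 = -6080)
-k = -1*(-6080) = 6080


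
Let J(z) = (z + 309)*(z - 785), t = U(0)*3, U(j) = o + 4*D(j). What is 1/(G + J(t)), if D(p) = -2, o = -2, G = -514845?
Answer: -1/742230 ≈ -1.3473e-6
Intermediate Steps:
U(j) = -10 (U(j) = -2 + 4*(-2) = -2 - 8 = -10)
t = -30 (t = -10*3 = -30)
J(z) = (-785 + z)*(309 + z) (J(z) = (309 + z)*(-785 + z) = (-785 + z)*(309 + z))
1/(G + J(t)) = 1/(-514845 + (-242565 + (-30)² - 476*(-30))) = 1/(-514845 + (-242565 + 900 + 14280)) = 1/(-514845 - 227385) = 1/(-742230) = -1/742230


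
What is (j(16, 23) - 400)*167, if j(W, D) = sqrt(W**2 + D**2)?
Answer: -66800 + 167*sqrt(785) ≈ -62121.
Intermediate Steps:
j(W, D) = sqrt(D**2 + W**2)
(j(16, 23) - 400)*167 = (sqrt(23**2 + 16**2) - 400)*167 = (sqrt(529 + 256) - 400)*167 = (sqrt(785) - 400)*167 = (-400 + sqrt(785))*167 = -66800 + 167*sqrt(785)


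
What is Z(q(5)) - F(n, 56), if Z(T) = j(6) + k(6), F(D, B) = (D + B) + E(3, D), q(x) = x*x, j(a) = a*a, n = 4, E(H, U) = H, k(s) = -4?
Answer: -31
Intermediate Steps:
j(a) = a²
q(x) = x²
F(D, B) = 3 + B + D (F(D, B) = (D + B) + 3 = (B + D) + 3 = 3 + B + D)
Z(T) = 32 (Z(T) = 6² - 4 = 36 - 4 = 32)
Z(q(5)) - F(n, 56) = 32 - (3 + 56 + 4) = 32 - 1*63 = 32 - 63 = -31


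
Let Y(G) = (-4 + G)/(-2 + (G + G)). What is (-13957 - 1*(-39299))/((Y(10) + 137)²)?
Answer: 114039/84872 ≈ 1.3437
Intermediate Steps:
Y(G) = (-4 + G)/(-2 + 2*G)
(-13957 - 1*(-39299))/((Y(10) + 137)²) = (-13957 - 1*(-39299))/(((-4 + 10)/(2*(-1 + 10)) + 137)²) = (-13957 + 39299)/(((½)*6/9 + 137)²) = 25342/(((½)*(⅑)*6 + 137)²) = 25342/((⅓ + 137)²) = 25342/((412/3)²) = 25342/(169744/9) = 25342*(9/169744) = 114039/84872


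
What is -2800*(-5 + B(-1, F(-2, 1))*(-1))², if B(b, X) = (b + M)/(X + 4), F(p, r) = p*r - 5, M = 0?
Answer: -716800/9 ≈ -79645.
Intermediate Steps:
F(p, r) = -5 + p*r
B(b, X) = b/(4 + X) (B(b, X) = (b + 0)/(X + 4) = b/(4 + X))
-2800*(-5 + B(-1, F(-2, 1))*(-1))² = -2800*(-5 - 1/(4 + (-5 - 2*1))*(-1))² = -2800*(-5 - 1/(4 + (-5 - 2))*(-1))² = -2800*(-5 - 1/(4 - 7)*(-1))² = -2800*(-5 - 1/(-3)*(-1))² = -2800*(-5 - 1*(-⅓)*(-1))² = -2800*(-5 + (⅓)*(-1))² = -2800*(-5 - ⅓)² = -2800*(-16/3)² = -2800*256/9 = -716800/9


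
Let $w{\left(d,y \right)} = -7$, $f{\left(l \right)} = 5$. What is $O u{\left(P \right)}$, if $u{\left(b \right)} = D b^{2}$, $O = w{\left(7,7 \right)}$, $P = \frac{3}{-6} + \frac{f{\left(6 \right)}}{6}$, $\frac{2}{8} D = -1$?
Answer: $\frac{28}{9} \approx 3.1111$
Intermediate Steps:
$D = -4$ ($D = 4 \left(-1\right) = -4$)
$P = \frac{1}{3}$ ($P = \frac{3}{-6} + \frac{5}{6} = 3 \left(- \frac{1}{6}\right) + 5 \cdot \frac{1}{6} = - \frac{1}{2} + \frac{5}{6} = \frac{1}{3} \approx 0.33333$)
$O = -7$
$u{\left(b \right)} = - 4 b^{2}$
$O u{\left(P \right)} = - 7 \left(- \frac{4}{9}\right) = - 7 \left(\left(-4\right) \frac{1}{9}\right) = \left(-7\right) \left(- \frac{4}{9}\right) = \frac{28}{9}$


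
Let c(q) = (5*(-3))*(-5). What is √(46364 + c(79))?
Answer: √46439 ≈ 215.50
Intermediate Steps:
c(q) = 75 (c(q) = -15*(-5) = 75)
√(46364 + c(79)) = √(46364 + 75) = √46439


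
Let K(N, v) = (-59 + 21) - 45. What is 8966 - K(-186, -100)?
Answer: 9049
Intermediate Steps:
K(N, v) = -83 (K(N, v) = -38 - 45 = -83)
8966 - K(-186, -100) = 8966 - 1*(-83) = 8966 + 83 = 9049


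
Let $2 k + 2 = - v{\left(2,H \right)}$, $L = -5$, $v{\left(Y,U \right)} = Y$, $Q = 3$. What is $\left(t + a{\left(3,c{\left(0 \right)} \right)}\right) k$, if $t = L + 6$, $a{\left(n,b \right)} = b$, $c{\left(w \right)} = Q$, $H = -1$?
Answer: $-8$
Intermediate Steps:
$c{\left(w \right)} = 3$
$t = 1$ ($t = -5 + 6 = 1$)
$k = -2$ ($k = -1 + \frac{\left(-1\right) 2}{2} = -1 + \frac{1}{2} \left(-2\right) = -1 - 1 = -2$)
$\left(t + a{\left(3,c{\left(0 \right)} \right)}\right) k = \left(1 + 3\right) \left(-2\right) = 4 \left(-2\right) = -8$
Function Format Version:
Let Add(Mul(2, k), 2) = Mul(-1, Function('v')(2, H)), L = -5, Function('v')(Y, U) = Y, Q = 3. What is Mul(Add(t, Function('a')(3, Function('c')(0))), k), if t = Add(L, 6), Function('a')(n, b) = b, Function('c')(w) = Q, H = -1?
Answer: -8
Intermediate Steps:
Function('c')(w) = 3
t = 1 (t = Add(-5, 6) = 1)
k = -2 (k = Add(-1, Mul(Rational(1, 2), Mul(-1, 2))) = Add(-1, Mul(Rational(1, 2), -2)) = Add(-1, -1) = -2)
Mul(Add(t, Function('a')(3, Function('c')(0))), k) = Mul(Add(1, 3), -2) = Mul(4, -2) = -8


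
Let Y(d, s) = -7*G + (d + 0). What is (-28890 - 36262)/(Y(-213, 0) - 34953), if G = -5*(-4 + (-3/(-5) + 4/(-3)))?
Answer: 195456/105995 ≈ 1.8440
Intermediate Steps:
G = 71/3 (G = -5*(-4 + (-3*(-1/5) + 4*(-1/3))) = -5*(-4 + (3/5 - 4/3)) = -5*(-4 - 11/15) = -5*(-71/15) = 71/3 ≈ 23.667)
Y(d, s) = -497/3 + d (Y(d, s) = -7*71/3 + (d + 0) = -497/3 + d)
(-28890 - 36262)/(Y(-213, 0) - 34953) = (-28890 - 36262)/((-497/3 - 213) - 34953) = -65152/(-1136/3 - 34953) = -65152/(-105995/3) = -65152*(-3/105995) = 195456/105995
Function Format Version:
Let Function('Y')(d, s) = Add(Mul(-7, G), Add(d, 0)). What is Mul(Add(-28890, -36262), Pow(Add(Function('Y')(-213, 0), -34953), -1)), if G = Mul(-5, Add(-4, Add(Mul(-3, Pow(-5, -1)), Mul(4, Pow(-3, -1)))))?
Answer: Rational(195456, 105995) ≈ 1.8440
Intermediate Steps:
G = Rational(71, 3) (G = Mul(-5, Add(-4, Add(Mul(-3, Rational(-1, 5)), Mul(4, Rational(-1, 3))))) = Mul(-5, Add(-4, Add(Rational(3, 5), Rational(-4, 3)))) = Mul(-5, Add(-4, Rational(-11, 15))) = Mul(-5, Rational(-71, 15)) = Rational(71, 3) ≈ 23.667)
Function('Y')(d, s) = Add(Rational(-497, 3), d) (Function('Y')(d, s) = Add(Mul(-7, Rational(71, 3)), Add(d, 0)) = Add(Rational(-497, 3), d))
Mul(Add(-28890, -36262), Pow(Add(Function('Y')(-213, 0), -34953), -1)) = Mul(Add(-28890, -36262), Pow(Add(Add(Rational(-497, 3), -213), -34953), -1)) = Mul(-65152, Pow(Add(Rational(-1136, 3), -34953), -1)) = Mul(-65152, Pow(Rational(-105995, 3), -1)) = Mul(-65152, Rational(-3, 105995)) = Rational(195456, 105995)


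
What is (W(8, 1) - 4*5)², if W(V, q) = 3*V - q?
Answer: 9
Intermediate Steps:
W(V, q) = -q + 3*V
(W(8, 1) - 4*5)² = ((-1*1 + 3*8) - 4*5)² = ((-1 + 24) - 20)² = (23 - 20)² = 3² = 9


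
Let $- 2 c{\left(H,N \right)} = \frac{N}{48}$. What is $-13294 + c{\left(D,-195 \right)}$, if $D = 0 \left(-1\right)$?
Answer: $- \frac{425343}{32} \approx -13292.0$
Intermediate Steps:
$D = 0$
$c{\left(H,N \right)} = - \frac{N}{96}$ ($c{\left(H,N \right)} = - \frac{N \frac{1}{48}}{2} = - \frac{\frac{1}{48} N}{2} = - \frac{N}{96}$)
$-13294 + c{\left(D,-195 \right)} = -13294 - - \frac{65}{32} = -13294 + \frac{65}{32} = - \frac{425343}{32}$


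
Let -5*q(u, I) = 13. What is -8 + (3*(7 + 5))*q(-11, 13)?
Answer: -508/5 ≈ -101.60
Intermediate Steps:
q(u, I) = -13/5 (q(u, I) = -⅕*13 = -13/5)
-8 + (3*(7 + 5))*q(-11, 13) = -8 + (3*(7 + 5))*(-13/5) = -8 + (3*12)*(-13/5) = -8 + 36*(-13/5) = -8 - 468/5 = -508/5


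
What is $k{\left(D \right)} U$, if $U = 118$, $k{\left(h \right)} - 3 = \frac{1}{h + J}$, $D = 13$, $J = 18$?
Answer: $\frac{11092}{31} \approx 357.81$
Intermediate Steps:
$k{\left(h \right)} = 3 + \frac{1}{18 + h}$ ($k{\left(h \right)} = 3 + \frac{1}{h + 18} = 3 + \frac{1}{18 + h}$)
$k{\left(D \right)} U = \frac{55 + 3 \cdot 13}{18 + 13} \cdot 118 = \frac{55 + 39}{31} \cdot 118 = \frac{1}{31} \cdot 94 \cdot 118 = \frac{94}{31} \cdot 118 = \frac{11092}{31}$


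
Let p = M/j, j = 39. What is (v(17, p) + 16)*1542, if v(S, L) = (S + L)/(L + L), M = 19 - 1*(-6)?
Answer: 1147248/25 ≈ 45890.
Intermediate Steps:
M = 25 (M = 19 + 6 = 25)
p = 25/39 ≈ 0.64103
v(S, L) = (L + S)/(2*L) (v(S, L) = (L + S)/((2*L)) = (L + S)*(1/(2*L)) = (L + S)/(2*L))
(v(17, p) + 16)*1542 = ((25/39 + 17)/(2*(25/39)) + 16)*1542 = ((1/2)*(39/25)*(688/39) + 16)*1542 = (344/25 + 16)*1542 = (744/25)*1542 = 1147248/25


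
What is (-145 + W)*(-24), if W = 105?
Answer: 960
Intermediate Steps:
(-145 + W)*(-24) = (-145 + 105)*(-24) = -40*(-24) = 960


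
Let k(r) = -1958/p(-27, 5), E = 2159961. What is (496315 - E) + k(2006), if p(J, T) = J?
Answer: -44916484/27 ≈ -1.6636e+6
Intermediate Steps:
k(r) = 1958/27 (k(r) = -1958/(-27) = -1958*(-1/27) = 1958/27)
(496315 - E) + k(2006) = (496315 - 1*2159961) + 1958/27 = (496315 - 2159961) + 1958/27 = -1663646 + 1958/27 = -44916484/27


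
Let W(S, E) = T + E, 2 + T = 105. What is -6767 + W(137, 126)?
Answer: -6538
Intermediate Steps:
T = 103 (T = -2 + 105 = 103)
W(S, E) = 103 + E
-6767 + W(137, 126) = -6767 + (103 + 126) = -6767 + 229 = -6538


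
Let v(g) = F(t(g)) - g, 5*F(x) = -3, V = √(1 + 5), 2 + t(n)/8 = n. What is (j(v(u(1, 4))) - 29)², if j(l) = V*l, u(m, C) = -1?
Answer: 21049/25 - 116*√6/5 ≈ 785.13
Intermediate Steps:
t(n) = -16 + 8*n
V = √6 ≈ 2.4495
F(x) = -⅗ (F(x) = (⅕)*(-3) = -⅗)
v(g) = -⅗ - g
j(l) = l*√6 (j(l) = √6*l = l*√6)
(j(v(u(1, 4))) - 29)² = ((-⅗ - 1*(-1))*√6 - 29)² = ((-⅗ + 1)*√6 - 29)² = (2*√6/5 - 29)² = (-29 + 2*√6/5)²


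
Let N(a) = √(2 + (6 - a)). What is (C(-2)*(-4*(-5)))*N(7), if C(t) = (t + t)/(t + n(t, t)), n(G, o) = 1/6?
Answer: 480/11 ≈ 43.636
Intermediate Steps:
N(a) = √(8 - a)
n(G, o) = ⅙
C(t) = 2*t/(⅙ + t) (C(t) = (t + t)/(t + ⅙) = (2*t)/(⅙ + t) = 2*t/(⅙ + t))
(C(-2)*(-4*(-5)))*N(7) = ((12*(-2)/(1 + 6*(-2)))*(-4*(-5)))*√(8 - 1*7) = ((12*(-2)/(1 - 12))*20)*√(8 - 7) = ((12*(-2)/(-11))*20)*√1 = ((12*(-2)*(-1/11))*20)*1 = ((24/11)*20)*1 = (480/11)*1 = 480/11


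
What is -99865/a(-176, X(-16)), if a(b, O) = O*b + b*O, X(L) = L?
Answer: -99865/5632 ≈ -17.732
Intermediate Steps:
a(b, O) = 2*O*b (a(b, O) = O*b + O*b = 2*O*b)
-99865/a(-176, X(-16)) = -99865/(2*(-16)*(-176)) = -99865/5632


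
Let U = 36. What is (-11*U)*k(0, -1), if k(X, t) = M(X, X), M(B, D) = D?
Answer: 0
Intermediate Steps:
k(X, t) = X
(-11*U)*k(0, -1) = -11*36*0 = -396*0 = 0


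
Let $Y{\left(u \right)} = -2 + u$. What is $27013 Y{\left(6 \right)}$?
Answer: $108052$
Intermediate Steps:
$27013 Y{\left(6 \right)} = 27013 \left(-2 + 6\right) = 27013 \cdot 4 = 108052$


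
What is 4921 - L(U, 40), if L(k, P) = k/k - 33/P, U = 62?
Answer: 196833/40 ≈ 4920.8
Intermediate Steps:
L(k, P) = 1 - 33/P
4921 - L(U, 40) = 4921 - (-33 + 40)/40 = 4921 - 7/40 = 196833/40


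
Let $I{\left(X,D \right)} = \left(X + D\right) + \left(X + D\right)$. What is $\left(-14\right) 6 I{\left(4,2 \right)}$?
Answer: $-1008$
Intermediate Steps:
$I{\left(X,D \right)} = 2 D + 2 X$ ($I{\left(X,D \right)} = \left(D + X\right) + \left(D + X\right) = 2 D + 2 X$)
$\left(-14\right) 6 I{\left(4,2 \right)} = \left(-14\right) 6 \left(2 \cdot 2 + 2 \cdot 4\right) = - 84 \left(4 + 8\right) = \left(-84\right) 12 = -1008$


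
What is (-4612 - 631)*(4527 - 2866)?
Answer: -8708623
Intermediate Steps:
(-4612 - 631)*(4527 - 2866) = -5243*1661 = -8708623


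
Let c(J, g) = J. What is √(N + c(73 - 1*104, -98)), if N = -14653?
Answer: 2*I*√3671 ≈ 121.18*I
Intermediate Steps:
√(N + c(73 - 1*104, -98)) = √(-14653 + (73 - 1*104)) = √(-14653 + (73 - 104)) = √(-14653 - 31) = √(-14684) = 2*I*√3671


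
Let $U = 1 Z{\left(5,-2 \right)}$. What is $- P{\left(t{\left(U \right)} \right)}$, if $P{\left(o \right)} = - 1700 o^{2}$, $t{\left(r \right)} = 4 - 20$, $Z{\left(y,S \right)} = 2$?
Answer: $435200$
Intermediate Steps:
$U = 2$ ($U = 1 \cdot 2 = 2$)
$t{\left(r \right)} = -16$
$- P{\left(t{\left(U \right)} \right)} = - \left(-1700\right) \left(-16\right)^{2} = - \left(-1700\right) 256 = \left(-1\right) \left(-435200\right) = 435200$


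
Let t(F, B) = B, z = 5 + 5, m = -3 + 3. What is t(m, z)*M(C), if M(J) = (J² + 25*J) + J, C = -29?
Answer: 870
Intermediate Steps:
m = 0
z = 10
M(J) = J² + 26*J
t(m, z)*M(C) = 10*(-29*(26 - 29)) = 10*(-29*(-3)) = 10*87 = 870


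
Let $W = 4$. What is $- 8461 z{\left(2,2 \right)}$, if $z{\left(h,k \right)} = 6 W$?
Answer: $-203064$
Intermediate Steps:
$z{\left(h,k \right)} = 24$ ($z{\left(h,k \right)} = 6 \cdot 4 = 24$)
$- 8461 z{\left(2,2 \right)} = \left(-8461\right) 24 = -203064$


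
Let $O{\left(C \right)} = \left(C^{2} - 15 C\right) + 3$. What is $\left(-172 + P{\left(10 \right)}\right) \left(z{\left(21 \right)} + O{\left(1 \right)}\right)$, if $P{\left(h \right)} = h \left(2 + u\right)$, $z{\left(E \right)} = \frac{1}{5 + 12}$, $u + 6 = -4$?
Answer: $\frac{46872}{17} \approx 2757.2$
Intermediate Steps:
$u = -10$ ($u = -6 - 4 = -10$)
$z{\left(E \right)} = \frac{1}{17}$
$O{\left(C \right)} = 3 + C^{2} - 15 C$
$P{\left(h \right)} = - 8 h$ ($P{\left(h \right)} = h \left(2 - 10\right) = h \left(-8\right) = - 8 h$)
$\left(-172 + P{\left(10 \right)}\right) \left(z{\left(21 \right)} + O{\left(1 \right)}\right) = \left(-172 - 80\right) \left(\frac{1}{17} + \left(3 + 1^{2} - 15\right)\right) = \left(-172 - 80\right) \left(\frac{1}{17} + \left(3 + 1 - 15\right)\right) = - 252 \left(\frac{1}{17} - 11\right) = \left(-252\right) \left(- \frac{186}{17}\right) = \frac{46872}{17}$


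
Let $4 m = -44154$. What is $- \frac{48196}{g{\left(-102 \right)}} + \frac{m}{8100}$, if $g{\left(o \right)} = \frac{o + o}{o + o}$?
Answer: $- \frac{86755253}{1800} \approx -48197.0$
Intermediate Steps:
$m = - \frac{22077}{2}$ ($m = \frac{1}{4} \left(-44154\right) = - \frac{22077}{2} \approx -11039.0$)
$g{\left(o \right)} = 1$ ($g{\left(o \right)} = \frac{2 o}{2 o} = \frac{1}{2 o} 2 o = 1$)
$- \frac{48196}{g{\left(-102 \right)}} + \frac{m}{8100} = - \frac{48196}{1} - \frac{22077}{2 \cdot 8100} = \left(-48196\right) 1 - \frac{2453}{1800} = -48196 - \frac{2453}{1800} = - \frac{86755253}{1800}$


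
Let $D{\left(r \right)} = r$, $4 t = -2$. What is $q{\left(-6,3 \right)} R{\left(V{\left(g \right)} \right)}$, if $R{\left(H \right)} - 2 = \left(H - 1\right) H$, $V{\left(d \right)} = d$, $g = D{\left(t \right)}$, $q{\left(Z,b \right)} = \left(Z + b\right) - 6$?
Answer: $- \frac{99}{4} \approx -24.75$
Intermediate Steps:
$q{\left(Z,b \right)} = -6 + Z + b$
$t = - \frac{1}{2}$ ($t = \frac{1}{4} \left(-2\right) = - \frac{1}{2} \approx -0.5$)
$g = - \frac{1}{2} \approx -0.5$
$R{\left(H \right)} = 2 + H \left(-1 + H\right)$ ($R{\left(H \right)} = 2 + \left(H - 1\right) H = 2 + \left(-1 + H\right) H = 2 + H \left(-1 + H\right)$)
$q{\left(-6,3 \right)} R{\left(V{\left(g \right)} \right)} = \left(-6 - 6 + 3\right) \left(2 + \left(- \frac{1}{2}\right)^{2} - - \frac{1}{2}\right) = - 9 \left(2 + \frac{1}{4} + \frac{1}{2}\right) = \left(-9\right) \frac{11}{4} = - \frac{99}{4}$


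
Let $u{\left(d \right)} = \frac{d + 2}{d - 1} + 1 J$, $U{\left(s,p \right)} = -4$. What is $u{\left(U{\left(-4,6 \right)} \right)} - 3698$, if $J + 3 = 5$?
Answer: $- \frac{18478}{5} \approx -3695.6$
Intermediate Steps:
$J = 2$ ($J = -3 + 5 = 2$)
$u{\left(d \right)} = 2 + \frac{2 + d}{-1 + d}$ ($u{\left(d \right)} = \frac{d + 2}{d - 1} + 1 \cdot 2 = \frac{2 + d}{-1 + d} + 2 = 2 + \frac{2 + d}{-1 + d}$)
$u{\left(U{\left(-4,6 \right)} \right)} - 3698 = 3 \left(-4\right) \frac{1}{-1 - 4} - 3698 = 3 \left(-4\right) \frac{1}{-5} - 3698 = 3 \left(-4\right) \left(- \frac{1}{5}\right) - 3698 = \frac{12}{5} - 3698 = - \frac{18478}{5}$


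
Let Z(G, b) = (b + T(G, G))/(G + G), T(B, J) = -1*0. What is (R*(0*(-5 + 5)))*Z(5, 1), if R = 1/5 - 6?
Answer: 0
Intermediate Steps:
T(B, J) = 0
R = -29/5 (R = ⅕ - 6 = -29/5 ≈ -5.8000)
Z(G, b) = b/(2*G) (Z(G, b) = (b + 0)/(G + G) = b/((2*G)) = b*(1/(2*G)) = b/(2*G))
(R*(0*(-5 + 5)))*Z(5, 1) = (-0*(-5 + 5))*((½)*1/5) = (-0*0)*((½)*1*(⅕)) = -29/5*0*(⅒) = 0*(⅒) = 0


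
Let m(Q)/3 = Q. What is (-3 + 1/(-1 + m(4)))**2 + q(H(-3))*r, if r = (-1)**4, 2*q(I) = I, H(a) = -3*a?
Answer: 3137/242 ≈ 12.963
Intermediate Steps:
q(I) = I/2
m(Q) = 3*Q
r = 1
(-3 + 1/(-1 + m(4)))**2 + q(H(-3))*r = (-3 + 1/(-1 + 3*4))**2 + ((-3*(-3))/2)*1 = (-3 + 1/(-1 + 12))**2 + ((1/2)*9)*1 = (-3 + 1/11)**2 + (9/2)*1 = (-3 + 1/11)**2 + 9/2 = (-32/11)**2 + 9/2 = 1024/121 + 9/2 = 3137/242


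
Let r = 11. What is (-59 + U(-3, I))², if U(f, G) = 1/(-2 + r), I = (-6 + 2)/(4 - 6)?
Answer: 280900/81 ≈ 3467.9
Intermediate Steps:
I = 2 (I = -4/(-2) = -4*(-½) = 2)
U(f, G) = ⅑ (U(f, G) = 1/(-2 + 11) = 1/9 = ⅑)
(-59 + U(-3, I))² = (-59 + ⅑)² = (-530/9)² = 280900/81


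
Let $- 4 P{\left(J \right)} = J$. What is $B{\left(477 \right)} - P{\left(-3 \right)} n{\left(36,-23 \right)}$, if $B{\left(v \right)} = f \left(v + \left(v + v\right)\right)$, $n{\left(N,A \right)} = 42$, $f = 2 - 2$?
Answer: $- \frac{63}{2} \approx -31.5$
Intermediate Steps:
$P{\left(J \right)} = - \frac{J}{4}$
$f = 0$
$B{\left(v \right)} = 0$ ($B{\left(v \right)} = 0 \left(v + \left(v + v\right)\right) = 0 \left(v + 2 v\right) = 0 \cdot 3 v = 0$)
$B{\left(477 \right)} - P{\left(-3 \right)} n{\left(36,-23 \right)} = 0 - \left(- \frac{1}{4}\right) \left(-3\right) 42 = 0 - \frac{3}{4} \cdot 42 = 0 - \frac{63}{2} = - \frac{63}{2}$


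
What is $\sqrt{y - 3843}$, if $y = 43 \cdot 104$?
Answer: $\sqrt{629} \approx 25.08$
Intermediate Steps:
$y = 4472$
$\sqrt{y - 3843} = \sqrt{4472 - 3843} = \sqrt{629}$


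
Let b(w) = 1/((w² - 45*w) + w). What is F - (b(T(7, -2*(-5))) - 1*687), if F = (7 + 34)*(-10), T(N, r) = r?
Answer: 94181/340 ≈ 277.00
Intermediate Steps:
b(w) = 1/(w² - 44*w)
F = -410 (F = 41*(-10) = -410)
F - (b(T(7, -2*(-5))) - 1*687) = -410 - (1/(((-2*(-5)))*(-44 - 2*(-5))) - 1*687) = -410 - (1/(10*(-44 + 10)) - 687) = -410 - ((⅒)/(-34) - 687) = -410 - ((⅒)*(-1/34) - 687) = -410 - (-1/340 - 687) = -410 - 1*(-233581/340) = -410 + 233581/340 = 94181/340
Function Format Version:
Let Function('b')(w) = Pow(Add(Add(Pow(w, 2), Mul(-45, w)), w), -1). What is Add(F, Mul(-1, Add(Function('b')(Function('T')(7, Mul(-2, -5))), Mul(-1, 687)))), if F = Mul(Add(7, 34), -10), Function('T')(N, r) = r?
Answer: Rational(94181, 340) ≈ 277.00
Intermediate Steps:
Function('b')(w) = Pow(Add(Pow(w, 2), Mul(-44, w)), -1)
F = -410 (F = Mul(41, -10) = -410)
Add(F, Mul(-1, Add(Function('b')(Function('T')(7, Mul(-2, -5))), Mul(-1, 687)))) = Add(-410, Mul(-1, Add(Mul(Pow(Mul(-2, -5), -1), Pow(Add(-44, Mul(-2, -5)), -1)), Mul(-1, 687)))) = Add(-410, Mul(-1, Add(Mul(Pow(10, -1), Pow(Add(-44, 10), -1)), -687))) = Add(-410, Mul(-1, Add(Mul(Rational(1, 10), Pow(-34, -1)), -687))) = Add(-410, Mul(-1, Add(Mul(Rational(1, 10), Rational(-1, 34)), -687))) = Add(-410, Mul(-1, Add(Rational(-1, 340), -687))) = Add(-410, Mul(-1, Rational(-233581, 340))) = Add(-410, Rational(233581, 340)) = Rational(94181, 340)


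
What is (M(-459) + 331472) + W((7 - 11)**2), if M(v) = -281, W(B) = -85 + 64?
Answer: 331170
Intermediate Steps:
W(B) = -21
(M(-459) + 331472) + W((7 - 11)**2) = (-281 + 331472) - 21 = 331191 - 21 = 331170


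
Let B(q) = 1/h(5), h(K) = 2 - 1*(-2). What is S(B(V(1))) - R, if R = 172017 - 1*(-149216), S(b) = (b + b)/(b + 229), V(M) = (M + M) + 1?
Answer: -294570659/917 ≈ -3.2123e+5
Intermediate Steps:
V(M) = 1 + 2*M (V(M) = 2*M + 1 = 1 + 2*M)
h(K) = 4 (h(K) = 2 + 2 = 4)
B(q) = ¼ (B(q) = 1/4 = ¼)
S(b) = 2*b/(229 + b) (S(b) = (2*b)/(229 + b) = 2*b/(229 + b))
R = 321233 (R = 172017 + 149216 = 321233)
S(B(V(1))) - R = 2*(¼)/(229 + ¼) - 1*321233 = 2*(¼)/(917/4) - 321233 = 2*(¼)*(4/917) - 321233 = 2/917 - 321233 = -294570659/917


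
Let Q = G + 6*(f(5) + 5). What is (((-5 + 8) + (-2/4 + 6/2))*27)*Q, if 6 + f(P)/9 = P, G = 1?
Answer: -6831/2 ≈ -3415.5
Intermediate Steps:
f(P) = -54 + 9*P
Q = -23 (Q = 1 + 6*((-54 + 9*5) + 5) = 1 + 6*((-54 + 45) + 5) = 1 + 6*(-9 + 5) = 1 + 6*(-4) = 1 - 24 = -23)
(((-5 + 8) + (-2/4 + 6/2))*27)*Q = (((-5 + 8) + (-2/4 + 6/2))*27)*(-23) = ((3 + (-2*¼ + 6*(½)))*27)*(-23) = ((3 + (-½ + 3))*27)*(-23) = ((3 + 5/2)*27)*(-23) = ((11/2)*27)*(-23) = (297/2)*(-23) = -6831/2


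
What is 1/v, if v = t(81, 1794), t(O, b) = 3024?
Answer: 1/3024 ≈ 0.00033069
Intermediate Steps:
v = 3024
1/v = 1/3024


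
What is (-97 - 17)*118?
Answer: -13452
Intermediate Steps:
(-97 - 17)*118 = -114*118 = -13452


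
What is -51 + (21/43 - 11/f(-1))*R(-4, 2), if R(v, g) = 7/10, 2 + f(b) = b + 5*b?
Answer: -170953/3440 ≈ -49.696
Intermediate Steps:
f(b) = -2 + 6*b (f(b) = -2 + (b + 5*b) = -2 + 6*b)
R(v, g) = 7/10 (R(v, g) = 7*(⅒) = 7/10)
-51 + (21/43 - 11/f(-1))*R(-4, 2) = -51 + (21/43 - 11/(-2 + 6*(-1)))*(7/10) = -51 + (21*(1/43) - 11/(-2 - 6))*(7/10) = -51 + (21/43 - 11/(-8))*(7/10) = -51 + (21/43 - 11*(-⅛))*(7/10) = -51 + (21/43 + 11/8)*(7/10) = -51 + (641/344)*(7/10) = -51 + 4487/3440 = -170953/3440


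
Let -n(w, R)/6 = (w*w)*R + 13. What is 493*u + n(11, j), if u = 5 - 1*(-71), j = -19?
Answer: 51184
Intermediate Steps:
n(w, R) = -78 - 6*R*w² (n(w, R) = -6*((w*w)*R + 13) = -6*(w²*R + 13) = -6*(R*w² + 13) = -6*(13 + R*w²) = -78 - 6*R*w²)
u = 76 (u = 5 + 71 = 76)
493*u + n(11, j) = 493*76 + (-78 - 6*(-19)*11²) = 37468 + (-78 - 6*(-19)*121) = 37468 + (-78 + 13794) = 37468 + 13716 = 51184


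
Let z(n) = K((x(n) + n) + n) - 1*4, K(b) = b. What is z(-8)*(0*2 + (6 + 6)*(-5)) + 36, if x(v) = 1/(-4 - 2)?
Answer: 1246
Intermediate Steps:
x(v) = -1/6 (x(v) = 1/(-6) = -1/6)
z(n) = -25/6 + 2*n (z(n) = ((-1/6 + n) + n) - 1*4 = (-1/6 + 2*n) - 4 = -25/6 + 2*n)
z(-8)*(0*2 + (6 + 6)*(-5)) + 36 = (-25/6 + 2*(-8))*(0*2 + (6 + 6)*(-5)) + 36 = (-25/6 - 16)*(0 + 12*(-5)) + 36 = -121*(0 - 60)/6 + 36 = -121/6*(-60) + 36 = 1210 + 36 = 1246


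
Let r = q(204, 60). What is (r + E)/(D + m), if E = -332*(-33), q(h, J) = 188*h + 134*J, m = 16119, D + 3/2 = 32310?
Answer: 38232/32285 ≈ 1.1842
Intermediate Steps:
D = 64617/2 (D = -3/2 + 32310 = 64617/2 ≈ 32309.)
q(h, J) = 134*J + 188*h
r = 46392 (r = 134*60 + 188*204 = 8040 + 38352 = 46392)
E = 10956
(r + E)/(D + m) = (46392 + 10956)/(64617/2 + 16119) = 57348/(96855/2) = 57348*(2/96855) = 38232/32285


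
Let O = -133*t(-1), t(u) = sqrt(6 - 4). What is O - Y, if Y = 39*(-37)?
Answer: 1443 - 133*sqrt(2) ≈ 1254.9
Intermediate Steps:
Y = -1443
t(u) = sqrt(2)
O = -133*sqrt(2) ≈ -188.09
O - Y = -133*sqrt(2) - 1*(-1443) = -133*sqrt(2) + 1443 = 1443 - 133*sqrt(2)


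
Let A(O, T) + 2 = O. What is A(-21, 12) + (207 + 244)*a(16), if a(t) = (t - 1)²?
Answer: 101452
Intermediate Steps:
A(O, T) = -2 + O
a(t) = (-1 + t)²
A(-21, 12) + (207 + 244)*a(16) = (-2 - 21) + (207 + 244)*(-1 + 16)² = -23 + 451*15² = -23 + 451*225 = -23 + 101475 = 101452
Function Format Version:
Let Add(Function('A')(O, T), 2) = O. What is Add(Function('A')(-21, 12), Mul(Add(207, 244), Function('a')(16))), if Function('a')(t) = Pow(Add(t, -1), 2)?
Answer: 101452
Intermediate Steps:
Function('A')(O, T) = Add(-2, O)
Function('a')(t) = Pow(Add(-1, t), 2)
Add(Function('A')(-21, 12), Mul(Add(207, 244), Function('a')(16))) = Add(Add(-2, -21), Mul(Add(207, 244), Pow(Add(-1, 16), 2))) = Add(-23, Mul(451, Pow(15, 2))) = Add(-23, Mul(451, 225)) = Add(-23, 101475) = 101452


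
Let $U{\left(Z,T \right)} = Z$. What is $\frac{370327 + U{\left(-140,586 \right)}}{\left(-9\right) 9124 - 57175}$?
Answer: $- \frac{370187}{139291} \approx -2.6577$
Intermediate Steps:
$\frac{370327 + U{\left(-140,586 \right)}}{\left(-9\right) 9124 - 57175} = \frac{370327 - 140}{\left(-9\right) 9124 - 57175} = \frac{370187}{-82116 - 57175} = \frac{370187}{-139291} = 370187 \left(- \frac{1}{139291}\right) = - \frac{370187}{139291}$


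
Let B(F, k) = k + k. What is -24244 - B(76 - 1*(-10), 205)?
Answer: -24654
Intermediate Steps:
B(F, k) = 2*k
-24244 - B(76 - 1*(-10), 205) = -24244 - 2*205 = -24244 - 1*410 = -24244 - 410 = -24654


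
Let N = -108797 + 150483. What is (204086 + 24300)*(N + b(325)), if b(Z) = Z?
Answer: 9594724246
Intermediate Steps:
N = 41686
(204086 + 24300)*(N + b(325)) = (204086 + 24300)*(41686 + 325) = 228386*42011 = 9594724246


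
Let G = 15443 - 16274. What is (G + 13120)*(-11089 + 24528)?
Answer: 165151871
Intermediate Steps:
G = -831
(G + 13120)*(-11089 + 24528) = (-831 + 13120)*(-11089 + 24528) = 12289*13439 = 165151871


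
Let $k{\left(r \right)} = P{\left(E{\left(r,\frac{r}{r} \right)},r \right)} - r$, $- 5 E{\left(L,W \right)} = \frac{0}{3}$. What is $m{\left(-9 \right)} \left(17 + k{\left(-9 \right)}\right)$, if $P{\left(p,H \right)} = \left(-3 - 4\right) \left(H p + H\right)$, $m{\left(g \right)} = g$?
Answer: $-801$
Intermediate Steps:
$E{\left(L,W \right)} = 0$ ($E{\left(L,W \right)} = - \frac{0 \cdot \frac{1}{3}}{5} = \left(- \frac{1}{5}\right) 0 = 0$)
$P{\left(p,H \right)} = - 7 H - 7 H p$ ($P{\left(p,H \right)} = - 7 \left(H + H p\right) = - 7 H - 7 H p$)
$k{\left(r \right)} = - 8 r$ ($k{\left(r \right)} = - 7 r \left(1 + 0\right) - r = \left(-7\right) r 1 - r = - 7 r - r = - 8 r$)
$m{\left(-9 \right)} \left(17 + k{\left(-9 \right)}\right) = - 9 \left(17 - -72\right) = - 9 \left(17 + 72\right) = \left(-9\right) 89 = -801$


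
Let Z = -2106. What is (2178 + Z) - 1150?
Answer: -1078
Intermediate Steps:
(2178 + Z) - 1150 = (2178 - 2106) - 1150 = 72 - 1150 = -1078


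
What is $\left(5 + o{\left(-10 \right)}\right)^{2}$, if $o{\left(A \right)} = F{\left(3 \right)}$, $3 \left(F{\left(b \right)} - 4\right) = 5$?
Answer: $\frac{1024}{9} \approx 113.78$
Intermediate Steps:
$F{\left(b \right)} = \frac{17}{3}$ ($F{\left(b \right)} = 4 + \frac{1}{3} \cdot 5 = 4 + \frac{5}{3} = \frac{17}{3}$)
$o{\left(A \right)} = \frac{17}{3}$
$\left(5 + o{\left(-10 \right)}\right)^{2} = \left(5 + \frac{17}{3}\right)^{2} = \left(\frac{32}{3}\right)^{2} = \frac{1024}{9}$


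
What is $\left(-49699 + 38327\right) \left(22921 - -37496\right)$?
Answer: $-687062124$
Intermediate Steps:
$\left(-49699 + 38327\right) \left(22921 - -37496\right) = - 11372 \left(22921 + 37496\right) = \left(-11372\right) 60417 = -687062124$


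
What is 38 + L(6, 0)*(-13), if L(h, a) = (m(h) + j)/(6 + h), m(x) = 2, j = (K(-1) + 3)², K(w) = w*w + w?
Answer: 313/12 ≈ 26.083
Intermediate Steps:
K(w) = w + w² (K(w) = w² + w = w + w²)
j = 9 (j = (-(1 - 1) + 3)² = (-1*0 + 3)² = (0 + 3)² = 3² = 9)
L(h, a) = 11/(6 + h) (L(h, a) = (2 + 9)/(6 + h) = 11/(6 + h))
38 + L(6, 0)*(-13) = 38 + (11/(6 + 6))*(-13) = 38 + (11/12)*(-13) = 38 - 143/12 = 313/12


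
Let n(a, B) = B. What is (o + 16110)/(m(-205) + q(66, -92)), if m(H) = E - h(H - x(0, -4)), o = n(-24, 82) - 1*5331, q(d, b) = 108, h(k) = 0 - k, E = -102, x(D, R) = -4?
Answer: -10861/195 ≈ -55.697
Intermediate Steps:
h(k) = -k
o = -5249 (o = 82 - 1*5331 = 82 - 5331 = -5249)
m(H) = -98 + H (m(H) = -102 - (-1)*(H - 1*(-4)) = -102 - (-1)*(H + 4) = -102 - (-1)*(4 + H) = -102 - (-4 - H) = -102 + (4 + H) = -98 + H)
(o + 16110)/(m(-205) + q(66, -92)) = (-5249 + 16110)/((-98 - 205) + 108) = 10861/(-303 + 108) = 10861/(-195) = 10861*(-1/195) = -10861/195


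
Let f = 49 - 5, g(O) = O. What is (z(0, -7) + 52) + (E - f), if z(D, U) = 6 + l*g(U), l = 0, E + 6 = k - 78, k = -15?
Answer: -85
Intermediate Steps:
E = -99 (E = -6 + (-15 - 78) = -6 - 93 = -99)
z(D, U) = 6 (z(D, U) = 6 + 0*U = 6 + 0 = 6)
f = 44
(z(0, -7) + 52) + (E - f) = (6 + 52) + (-99 - 1*44) = 58 + (-99 - 44) = 58 - 143 = -85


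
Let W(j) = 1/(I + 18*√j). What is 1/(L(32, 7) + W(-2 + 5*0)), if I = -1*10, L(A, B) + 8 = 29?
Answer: 15698/329449 + 18*I*√2/329449 ≈ 0.047649 + 7.7268e-5*I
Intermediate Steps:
L(A, B) = 21 (L(A, B) = -8 + 29 = 21)
I = -10
W(j) = 1/(-10 + 18*√j)
1/(L(32, 7) + W(-2 + 5*0)) = 1/(21 + 1/(2*(-5 + 9*√(-2 + 5*0)))) = 1/(21 + 1/(2*(-5 + 9*√(-2 + 0)))) = 1/(21 + 1/(2*(-5 + 9*√(-2)))) = 1/(21 + 1/(2*(-5 + 9*(I*√2)))) = 1/(21 + 1/(2*(-5 + 9*I*√2)))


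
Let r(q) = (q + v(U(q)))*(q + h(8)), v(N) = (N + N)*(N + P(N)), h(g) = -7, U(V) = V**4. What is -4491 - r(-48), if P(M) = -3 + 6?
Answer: 3099722598966309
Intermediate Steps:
P(M) = 3
v(N) = 2*N*(3 + N) (v(N) = (N + N)*(N + 3) = (2*N)*(3 + N) = 2*N*(3 + N))
r(q) = (-7 + q)*(q + 2*q**4*(3 + q**4)) (r(q) = (q + 2*q**4*(3 + q**4))*(q - 7) = (q + 2*q**4*(3 + q**4))*(-7 + q) = (-7 + q)*(q + 2*q**4*(3 + q**4)))
-4491 - r(-48) = -4491 - (-48)*(-7 - 48 - 42*(-48)**3 - 14*(-48)**7 + 2*(-48)**8 + 6*(-48)**4) = -4491 - (-48)*(-7 - 48 - 42*(-110592) - 14*(-587068342272) + 2*28179280429056 + 6*5308416) = -4491 - (-48)*(-7 - 48 + 4644864 + 8218956791808 + 56358560858112 + 31850496) = -4491 - (-48)*64577554145225 = -4491 - 1*(-3099722598970800) = -4491 + 3099722598970800 = 3099722598966309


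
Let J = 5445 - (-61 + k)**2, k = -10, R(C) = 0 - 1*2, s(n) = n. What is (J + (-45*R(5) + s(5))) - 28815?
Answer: -28316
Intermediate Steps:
R(C) = -2 (R(C) = 0 - 2 = -2)
J = 404 (J = 5445 - (-61 - 10)**2 = 5445 - 1*(-71)**2 = 5445 - 1*5041 = 5445 - 5041 = 404)
(J + (-45*R(5) + s(5))) - 28815 = (404 + (-45*(-2) + 5)) - 28815 = (404 + (90 + 5)) - 28815 = (404 + 95) - 28815 = 499 - 28815 = -28316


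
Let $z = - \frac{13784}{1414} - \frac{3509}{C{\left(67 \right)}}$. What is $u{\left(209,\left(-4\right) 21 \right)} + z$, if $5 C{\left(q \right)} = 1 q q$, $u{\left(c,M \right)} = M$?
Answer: $- \frac{309935235}{3173723} \approx -97.657$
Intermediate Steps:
$C{\left(q \right)} = \frac{q^{2}}{5}$ ($C{\left(q \right)} = \frac{1 q q}{5} = \frac{q q}{5} = \frac{q^{2}}{5}$)
$z = - \frac{43342503}{3173723}$ ($z = - \frac{13784}{1414} - \frac{3509}{\frac{1}{5} \cdot 67^{2}} = \left(-13784\right) \frac{1}{1414} - \frac{3509}{\frac{1}{5} \cdot 4489} = - \frac{6892}{707} - \frac{3509}{\frac{4489}{5}} = - \frac{6892}{707} - \frac{17545}{4489} = - \frac{43342503}{3173723} \approx -13.657$)
$u{\left(209,\left(-4\right) 21 \right)} + z = \left(-4\right) 21 - \frac{43342503}{3173723} = -84 - \frac{43342503}{3173723} = - \frac{309935235}{3173723}$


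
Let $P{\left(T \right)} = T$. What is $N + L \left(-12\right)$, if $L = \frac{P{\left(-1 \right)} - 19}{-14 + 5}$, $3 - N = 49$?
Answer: $- \frac{218}{3} \approx -72.667$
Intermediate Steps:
$N = -46$ ($N = 3 - 49 = -46$)
$L = \frac{20}{9}$ ($L = \frac{-1 - 19}{-14 + 5} = - \frac{20}{-9} = \left(-20\right) \left(- \frac{1}{9}\right) = \frac{20}{9} \approx 2.2222$)
$N + L \left(-12\right) = -46 + \frac{20}{9} \left(-12\right) = -46 - \frac{80}{3} = - \frac{218}{3}$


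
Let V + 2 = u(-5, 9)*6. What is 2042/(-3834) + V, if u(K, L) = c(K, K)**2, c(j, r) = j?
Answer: 282695/1917 ≈ 147.47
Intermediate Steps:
u(K, L) = K**2
V = 148 (V = -2 + (-5)**2*6 = -2 + 25*6 = -2 + 150 = 148)
2042/(-3834) + V = 2042/(-3834) + 148 = 2042*(-1/3834) + 148 = -1021/1917 + 148 = 282695/1917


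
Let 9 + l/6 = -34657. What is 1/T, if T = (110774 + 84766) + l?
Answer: -1/12456 ≈ -8.0283e-5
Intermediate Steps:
l = -207996 (l = -54 + 6*(-34657) = -54 - 207942 = -207996)
T = -12456 (T = (110774 + 84766) - 207996 = 195540 - 207996 = -12456)
1/T = 1/(-12456) = -1/12456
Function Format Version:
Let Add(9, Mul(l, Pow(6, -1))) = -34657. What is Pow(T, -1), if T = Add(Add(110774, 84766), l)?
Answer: Rational(-1, 12456) ≈ -8.0283e-5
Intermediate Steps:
l = -207996 (l = Add(-54, Mul(6, -34657)) = Add(-54, -207942) = -207996)
T = -12456 (T = Add(Add(110774, 84766), -207996) = Add(195540, -207996) = -12456)
Pow(T, -1) = Pow(-12456, -1) = Rational(-1, 12456)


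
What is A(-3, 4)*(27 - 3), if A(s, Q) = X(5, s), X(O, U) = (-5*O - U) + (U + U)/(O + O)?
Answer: -2712/5 ≈ -542.40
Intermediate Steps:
X(O, U) = -U - 5*O + U/O (X(O, U) = (-U - 5*O) + (2*U)/((2*O)) = (-U - 5*O) + (2*U)*(1/(2*O)) = (-U - 5*O) + U/O = -U - 5*O + U/O)
A(s, Q) = -25 - 4*s/5 (A(s, Q) = -s - 5*5 + s/5 = -s - 25 + s*(1/5) = -s - 25 + s/5 = -25 - 4*s/5)
A(-3, 4)*(27 - 3) = (-25 - 4/5*(-3))*(27 - 3) = (-25 + 12/5)*24 = -113/5*24 = -2712/5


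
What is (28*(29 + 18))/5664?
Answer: 329/1416 ≈ 0.23234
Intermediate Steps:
(28*(29 + 18))/5664 = (28*47)*(1/5664) = 1316*(1/5664) = 329/1416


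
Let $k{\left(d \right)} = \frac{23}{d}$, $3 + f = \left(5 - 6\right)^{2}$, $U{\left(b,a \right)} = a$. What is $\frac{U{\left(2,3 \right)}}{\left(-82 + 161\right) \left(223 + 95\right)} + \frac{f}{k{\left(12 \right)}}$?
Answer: $- \frac{200953}{192602} \approx -1.0434$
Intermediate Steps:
$f = -2$ ($f = -3 + \left(5 - 6\right)^{2} = -3 + \left(-1\right)^{2} = -3 + 1 = -2$)
$\frac{U{\left(2,3 \right)}}{\left(-82 + 161\right) \left(223 + 95\right)} + \frac{f}{k{\left(12 \right)}} = \frac{3}{\left(-82 + 161\right) \left(223 + 95\right)} - \frac{2}{23 \cdot \frac{1}{12}} = \frac{3}{79 \cdot 318} - \frac{2}{23 \cdot \frac{1}{12}} = \frac{3}{25122} - \frac{2}{\frac{23}{12}} = 3 \cdot \frac{1}{25122} - \frac{24}{23} = \frac{1}{8374} - \frac{24}{23} = - \frac{200953}{192602}$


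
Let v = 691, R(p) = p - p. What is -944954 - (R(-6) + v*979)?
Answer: -1621443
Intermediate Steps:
R(p) = 0
-944954 - (R(-6) + v*979) = -944954 - (0 + 691*979) = -944954 - (0 + 676489) = -944954 - 1*676489 = -944954 - 676489 = -1621443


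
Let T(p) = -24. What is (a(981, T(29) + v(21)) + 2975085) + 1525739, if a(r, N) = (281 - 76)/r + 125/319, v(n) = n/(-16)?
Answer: 1408483549756/312939 ≈ 4.5008e+6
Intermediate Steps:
v(n) = -n/16 (v(n) = n*(-1/16) = -n/16)
a(r, N) = 125/319 + 205/r (a(r, N) = 205/r + 125*(1/319) = 205/r + 125/319 = 125/319 + 205/r)
(a(981, T(29) + v(21)) + 2975085) + 1525739 = ((125/319 + 205/981) + 2975085) + 1525739 = (188020/312939 + 2975085) + 1525739 = 931020312835/312939 + 1525739 = 1408483549756/312939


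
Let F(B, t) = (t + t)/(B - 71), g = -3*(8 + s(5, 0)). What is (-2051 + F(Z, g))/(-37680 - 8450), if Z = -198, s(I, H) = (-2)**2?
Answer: 551647/12408970 ≈ 0.044456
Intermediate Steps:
s(I, H) = 4
g = -36 (g = -3*(8 + 4) = -3*12 = -36)
F(B, t) = 2*t/(-71 + B) (F(B, t) = (2*t)/(-71 + B) = 2*t/(-71 + B))
(-2051 + F(Z, g))/(-37680 - 8450) = (-2051 + 2*(-36)/(-71 - 198))/(-37680 - 8450) = (-2051 + 2*(-36)/(-269))/(-46130) = (-2051 + 2*(-36)*(-1/269))*(-1/46130) = (-2051 + 72/269)*(-1/46130) = -551647/269*(-1/46130) = 551647/12408970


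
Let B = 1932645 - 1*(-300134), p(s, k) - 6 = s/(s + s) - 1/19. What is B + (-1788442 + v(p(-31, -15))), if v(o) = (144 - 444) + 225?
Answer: 444262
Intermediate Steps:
p(s, k) = 245/38 (p(s, k) = 6 + (s/(s + s) - 1/19) = 6 + (s/((2*s)) - 1*1/19) = 6 + (s*(1/(2*s)) - 1/19) = 6 + (½ - 1/19) = 6 + 17/38 = 245/38)
B = 2232779 (B = 1932645 + 300134 = 2232779)
v(o) = -75 (v(o) = -300 + 225 = -75)
B + (-1788442 + v(p(-31, -15))) = 2232779 + (-1788442 - 75) = 2232779 - 1788517 = 444262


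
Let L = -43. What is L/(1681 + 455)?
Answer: -43/2136 ≈ -0.020131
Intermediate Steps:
L/(1681 + 455) = -43/(1681 + 455) = -43/2136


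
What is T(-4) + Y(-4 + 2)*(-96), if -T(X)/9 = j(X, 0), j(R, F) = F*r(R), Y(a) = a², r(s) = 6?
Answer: -384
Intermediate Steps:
j(R, F) = 6*F (j(R, F) = F*6 = 6*F)
T(X) = 0 (T(X) = -54*0 = -9*0 = 0)
T(-4) + Y(-4 + 2)*(-96) = 0 + (-4 + 2)²*(-96) = 0 + (-2)²*(-96) = 0 + 4*(-96) = 0 - 384 = -384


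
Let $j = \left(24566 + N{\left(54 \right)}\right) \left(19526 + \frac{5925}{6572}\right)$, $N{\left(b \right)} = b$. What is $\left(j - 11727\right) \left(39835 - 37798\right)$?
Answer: $\frac{1608938277306738}{1643} \approx 9.7927 \cdot 10^{11}$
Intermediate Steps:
$j = \frac{789876055535}{1643}$ ($j = \left(24566 + 54\right) \left(19526 + \frac{5925}{6572}\right) = 24620 \left(19526 + 5925 \cdot \frac{1}{6572}\right) = 24620 \left(19526 + \frac{5925}{6572}\right) = 24620 \cdot \frac{128330797}{6572} = \frac{789876055535}{1643} \approx 4.8075 \cdot 10^{8}$)
$\left(j - 11727\right) \left(39835 - 37798\right) = \left(\frac{789876055535}{1643} - 11727\right) \left(39835 - 37798\right) = \frac{789856788074}{1643} \cdot 2037 = \frac{1608938277306738}{1643}$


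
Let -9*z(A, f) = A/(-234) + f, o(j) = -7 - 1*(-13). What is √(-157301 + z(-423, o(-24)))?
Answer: I*√957024562/78 ≈ 396.61*I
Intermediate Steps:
o(j) = 6 (o(j) = -7 + 13 = 6)
z(A, f) = -f/9 + A/2106 (z(A, f) = -(A/(-234) + f)/9 = -(A*(-1/234) + f)/9 = -(-A/234 + f)/9 = -(f - A/234)/9 = -f/9 + A/2106)
√(-157301 + z(-423, o(-24))) = √(-157301 + (-⅑*6 + (1/2106)*(-423))) = √(-157301 + (-⅔ - 47/234)) = √(-157301 - 203/234) = √(-36808637/234) = I*√957024562/78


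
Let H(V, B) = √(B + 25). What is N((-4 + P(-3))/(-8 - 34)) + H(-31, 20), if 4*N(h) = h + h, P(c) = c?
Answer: 1/12 + 3*√5 ≈ 6.7915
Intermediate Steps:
H(V, B) = √(25 + B)
N(h) = h/2 (N(h) = (h + h)/4 = (2*h)/4 = h/2)
N((-4 + P(-3))/(-8 - 34)) + H(-31, 20) = ((-4 - 3)/(-8 - 34))/2 + √(25 + 20) = (-7/(-42))/2 + √45 = (-7*(-1/42))/2 + 3*√5 = (½)*(⅙) + 3*√5 = 1/12 + 3*√5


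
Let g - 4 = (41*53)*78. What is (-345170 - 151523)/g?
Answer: -496693/169498 ≈ -2.9304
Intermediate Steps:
g = 169498 (g = 4 + (41*53)*78 = 4 + 2173*78 = 4 + 169494 = 169498)
(-345170 - 151523)/g = (-345170 - 151523)/169498 = -496693*1/169498 = -496693/169498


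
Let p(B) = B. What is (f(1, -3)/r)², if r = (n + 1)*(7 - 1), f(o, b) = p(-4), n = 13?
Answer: 1/441 ≈ 0.0022676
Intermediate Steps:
f(o, b) = -4
r = 84 (r = (13 + 1)*(7 - 1) = 14*6 = 84)
(f(1, -3)/r)² = (-4/84)² = (-4*1/84)² = (-1/21)² = 1/441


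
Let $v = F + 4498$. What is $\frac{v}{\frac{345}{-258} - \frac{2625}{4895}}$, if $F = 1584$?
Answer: $- \frac{512067908}{157735} \approx -3246.4$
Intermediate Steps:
$v = 6082$ ($v = 1584 + 4498 = 6082$)
$\frac{v}{\frac{345}{-258} - \frac{2625}{4895}} = \frac{6082}{\frac{345}{-258} - \frac{2625}{4895}} = \frac{6082}{345 \left(- \frac{1}{258}\right) - \frac{525}{979}} = \frac{6082}{- \frac{115}{86} - \frac{525}{979}} = \frac{6082}{- \frac{157735}{84194}} = 6082 \left(- \frac{84194}{157735}\right) = - \frac{512067908}{157735}$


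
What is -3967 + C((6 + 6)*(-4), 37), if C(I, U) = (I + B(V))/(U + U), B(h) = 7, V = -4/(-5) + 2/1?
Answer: -293599/74 ≈ -3967.6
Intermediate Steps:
V = 14/5 (V = -4*(-⅕) + 2*1 = ⅘ + 2 = 14/5 ≈ 2.8000)
C(I, U) = (7 + I)/(2*U) (C(I, U) = (I + 7)/(U + U) = (7 + I)/((2*U)) = (7 + I)*(1/(2*U)) = (7 + I)/(2*U))
-3967 + C((6 + 6)*(-4), 37) = -3967 + (½)*(7 + (6 + 6)*(-4))/37 = -3967 + (½)*(1/37)*(7 + 12*(-4)) = -3967 + (½)*(1/37)*(7 - 48) = -3967 + (½)*(1/37)*(-41) = -3967 - 41/74 = -293599/74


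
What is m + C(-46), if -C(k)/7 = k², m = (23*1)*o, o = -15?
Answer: -15157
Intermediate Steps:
m = -345 (m = (23*1)*(-15) = 23*(-15) = -345)
C(k) = -7*k²
m + C(-46) = -345 - 7*(-46)² = -345 - 7*2116 = -345 - 14812 = -15157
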